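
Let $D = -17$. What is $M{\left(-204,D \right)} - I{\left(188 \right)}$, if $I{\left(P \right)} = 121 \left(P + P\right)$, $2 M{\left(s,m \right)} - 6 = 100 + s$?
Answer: $-45545$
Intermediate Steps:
$M{\left(s,m \right)} = 53 + \frac{s}{2}$ ($M{\left(s,m \right)} = 3 + \frac{100 + s}{2} = 3 + \left(50 + \frac{s}{2}\right) = 53 + \frac{s}{2}$)
$I{\left(P \right)} = 242 P$ ($I{\left(P \right)} = 121 \cdot 2 P = 242 P$)
$M{\left(-204,D \right)} - I{\left(188 \right)} = \left(53 + \frac{1}{2} \left(-204\right)\right) - 242 \cdot 188 = \left(53 - 102\right) - 45496 = -49 - 45496 = -45545$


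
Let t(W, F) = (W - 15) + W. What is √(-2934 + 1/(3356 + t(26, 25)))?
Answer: I*√3753057997/1131 ≈ 54.166*I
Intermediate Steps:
t(W, F) = -15 + 2*W (t(W, F) = (-15 + W) + W = -15 + 2*W)
√(-2934 + 1/(3356 + t(26, 25))) = √(-2934 + 1/(3356 + (-15 + 2*26))) = √(-2934 + 1/(3356 + (-15 + 52))) = √(-2934 + 1/(3356 + 37)) = √(-2934 + 1/3393) = √(-9955061/3393) = I*√3753057997/1131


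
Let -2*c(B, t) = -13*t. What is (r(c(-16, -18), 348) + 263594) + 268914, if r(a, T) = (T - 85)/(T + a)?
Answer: 123009611/231 ≈ 5.3251e+5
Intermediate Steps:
c(B, t) = 13*t/2 (c(B, t) = -(-13)*t/2 = 13*t/2)
r(a, T) = (-85 + T)/(T + a)
(r(c(-16, -18), 348) + 263594) + 268914 = ((-85 + 348)/(348 + (13/2)*(-18)) + 263594) + 268914 = (263/(348 - 117) + 263594) + 268914 = (263/231 + 263594) + 268914 = 60890477/231 + 268914 = 123009611/231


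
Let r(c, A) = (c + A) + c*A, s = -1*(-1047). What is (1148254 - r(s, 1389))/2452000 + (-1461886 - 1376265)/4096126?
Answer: -822265775859/1004370095200 ≈ -0.81869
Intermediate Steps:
s = 1047
r(c, A) = A + c + A*c (r(c, A) = (A + c) + A*c = A + c + A*c)
(1148254 - r(s, 1389))/2452000 + (-1461886 - 1376265)/4096126 = (1148254 - (1389 + 1047 + 1389*1047))/2452000 + (-1461886 - 1376265)/4096126 = (1148254 - (1389 + 1047 + 1454283))*(1/2452000) - 2838151*1/4096126 = (1148254 - 1*1456719)*(1/2452000) - 2838151/4096126 = (1148254 - 1456719)*(1/2452000) - 2838151/4096126 = -308465*1/2452000 - 2838151/4096126 = -61693/490400 - 2838151/4096126 = -822265775859/1004370095200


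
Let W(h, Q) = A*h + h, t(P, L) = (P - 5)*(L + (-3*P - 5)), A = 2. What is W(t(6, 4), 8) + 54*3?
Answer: 105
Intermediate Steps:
t(P, L) = (-5 + P)*(-5 + L - 3*P) (t(P, L) = (-5 + P)*(L + (-5 - 3*P)) = (-5 + P)*(-5 + L - 3*P))
W(h, Q) = 3*h (W(h, Q) = 2*h + h = 3*h)
W(t(6, 4), 8) + 54*3 = 3*(25 - 5*4 - 3*6² + 10*6 + 4*6) + 54*3 = 3*(25 - 20 - 3*36 + 60 + 24) + 162 = 3*(25 - 20 - 108 + 60 + 24) + 162 = 3*(-19) + 162 = -57 + 162 = 105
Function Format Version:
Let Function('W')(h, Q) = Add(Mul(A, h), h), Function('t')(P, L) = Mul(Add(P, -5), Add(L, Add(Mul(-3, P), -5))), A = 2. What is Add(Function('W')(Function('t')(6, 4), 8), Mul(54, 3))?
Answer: 105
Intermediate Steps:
Function('t')(P, L) = Mul(Add(-5, P), Add(-5, L, Mul(-3, P))) (Function('t')(P, L) = Mul(Add(-5, P), Add(L, Add(-5, Mul(-3, P)))) = Mul(Add(-5, P), Add(-5, L, Mul(-3, P))))
Function('W')(h, Q) = Mul(3, h) (Function('W')(h, Q) = Add(Mul(2, h), h) = Mul(3, h))
Add(Function('W')(Function('t')(6, 4), 8), Mul(54, 3)) = Add(Mul(3, Add(25, Mul(-5, 4), Mul(-3, Pow(6, 2)), Mul(10, 6), Mul(4, 6))), Mul(54, 3)) = Add(Mul(3, Add(25, -20, Mul(-3, 36), 60, 24)), 162) = Add(Mul(3, Add(25, -20, -108, 60, 24)), 162) = Add(Mul(3, -19), 162) = Add(-57, 162) = 105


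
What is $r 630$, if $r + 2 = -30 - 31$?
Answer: $-39690$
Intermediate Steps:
$r = -63$ ($r = -2 - 61 = -63$)
$r 630 = \left(-63\right) 630 = -39690$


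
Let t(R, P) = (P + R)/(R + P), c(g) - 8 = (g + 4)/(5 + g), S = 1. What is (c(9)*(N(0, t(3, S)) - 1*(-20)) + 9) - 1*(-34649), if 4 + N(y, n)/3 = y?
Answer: 243106/7 ≈ 34729.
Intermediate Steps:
c(g) = 8 + (4 + g)/(5 + g) (c(g) = 8 + (g + 4)/(5 + g) = 8 + (4 + g)/(5 + g))
t(R, P) = 1 (t(R, P) = (P + R)/(P + R) = 1)
N(y, n) = -12 + 3*y
(c(9)*(N(0, t(3, S)) - 1*(-20)) + 9) - 1*(-34649) = (((44 + 9*9)/(5 + 9))*((-12 + 3*0) - 1*(-20)) + 9) - 1*(-34649) = (((44 + 81)/14)*((-12 + 0) + 20) + 9) + 34649 = (((1/14)*125)*(-12 + 20) + 9) + 34649 = ((125/14)*8 + 9) + 34649 = (500/7 + 9) + 34649 = 563/7 + 34649 = 243106/7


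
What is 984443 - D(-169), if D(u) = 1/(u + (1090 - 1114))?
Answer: 189997500/193 ≈ 9.8444e+5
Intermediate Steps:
D(u) = 1/(-24 + u) (D(u) = 1/(u - 24) = 1/(-24 + u))
984443 - D(-169) = 984443 - 1/(-24 - 169) = 984443 - 1/(-193) = 984443 - 1*(-1/193) = 984443 + 1/193 = 189997500/193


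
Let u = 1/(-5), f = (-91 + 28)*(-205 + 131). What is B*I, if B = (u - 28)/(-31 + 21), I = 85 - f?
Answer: -645357/50 ≈ -12907.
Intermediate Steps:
f = 4662 (f = -63*(-74) = 4662)
u = -⅕ ≈ -0.20000
I = -4577 (I = 85 - 1*4662 = 85 - 4662 = -4577)
B = 141/50 (B = (-⅕ - 28)/(-31 + 21) = -141/5/(-10) = -141/5*(-⅒) = 141/50 ≈ 2.8200)
B*I = (141/50)*(-4577) = -645357/50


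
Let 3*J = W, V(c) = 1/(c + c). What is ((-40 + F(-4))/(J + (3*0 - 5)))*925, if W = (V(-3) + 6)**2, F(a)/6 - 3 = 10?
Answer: 759240/137 ≈ 5541.9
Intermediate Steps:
F(a) = 78 (F(a) = 18 + 6*10 = 18 + 60 = 78)
V(c) = 1/(2*c)
W = 1225/36 (W = ((1/2)/(-3) + 6)**2 = ((1/2)*(-1/3) + 6)**2 = (-1/6 + 6)**2 = (35/6)**2 = 1225/36 ≈ 34.028)
J = 1225/108 (J = (1/3)*(1225/36) = 1225/108 ≈ 11.343)
((-40 + F(-4))/(J + (3*0 - 5)))*925 = ((-40 + 78)/(1225/108 + (3*0 - 5)))*925 = (38/(1225/108 + (0 - 5)))*925 = (38/(1225/108 - 5))*925 = (38/(685/108))*925 = (38*(108/685))*925 = (4104/685)*925 = 759240/137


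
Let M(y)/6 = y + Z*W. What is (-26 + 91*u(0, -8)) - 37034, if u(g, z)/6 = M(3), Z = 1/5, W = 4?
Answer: -123056/5 ≈ -24611.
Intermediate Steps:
Z = ⅕ (Z = 1*(⅕) = ⅕ ≈ 0.20000)
M(y) = 24/5 + 6*y (M(y) = 6*(y + (⅕)*4) = 6*(y + ⅘) = 6*(⅘ + y) = 24/5 + 6*y)
u(g, z) = 684/5 (u(g, z) = 6*(24/5 + 6*3) = 6*(24/5 + 18) = 6*(114/5) = 684/5)
(-26 + 91*u(0, -8)) - 37034 = (-26 + 91*(684/5)) - 37034 = (-26 + 62244/5) - 37034 = 62114/5 - 37034 = -123056/5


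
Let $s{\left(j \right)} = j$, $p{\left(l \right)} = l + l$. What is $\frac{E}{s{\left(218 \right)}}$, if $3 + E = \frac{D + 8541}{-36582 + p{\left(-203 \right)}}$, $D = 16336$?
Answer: $- \frac{135841}{8063384} \approx -0.016847$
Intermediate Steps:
$p{\left(l \right)} = 2 l$
$E = - \frac{135841}{36988}$ ($E = -3 + \frac{16336 + 8541}{-36582 + 2 \left(-203\right)} = -3 + \frac{24877}{-36582 - 406} = -3 + \frac{24877}{-36988} = -3 + 24877 \left(- \frac{1}{36988}\right) = -3 - \frac{24877}{36988} = - \frac{135841}{36988} \approx -3.6726$)
$\frac{E}{s{\left(218 \right)}} = - \frac{135841}{36988 \cdot 218} = \left(- \frac{135841}{36988}\right) \frac{1}{218} = - \frac{135841}{8063384}$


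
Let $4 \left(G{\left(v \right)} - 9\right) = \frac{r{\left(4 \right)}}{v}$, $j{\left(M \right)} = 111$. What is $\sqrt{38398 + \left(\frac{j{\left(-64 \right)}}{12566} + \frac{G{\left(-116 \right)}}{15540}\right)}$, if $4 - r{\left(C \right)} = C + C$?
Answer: $\frac{\sqrt{12314048116072321243317}}{566299356} \approx 195.95$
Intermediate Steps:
$r{\left(C \right)} = 4 - 2 C$ ($r{\left(C \right)} = 4 - \left(C + C\right) = 4 - 2 C$)
$G{\left(v \right)} = 9 - \frac{1}{v}$ ($G{\left(v \right)} = 9 + \frac{\left(4 - 8\right) \frac{1}{v}}{4} = 9 + \frac{\left(-4\right) \frac{1}{v}}{4} = 9 - \frac{1}{v}$)
$\sqrt{38398 + \left(\frac{j{\left(-64 \right)}}{12566} + \frac{G{\left(-116 \right)}}{15540}\right)} = \sqrt{38398 + \left(\frac{111}{12566} + \frac{9 - \frac{1}{-116}}{15540}\right)} = \sqrt{38398 + \left(111 \cdot \frac{1}{12566} + \left(9 - - \frac{1}{116}\right) \frac{1}{15540}\right)} = \sqrt{38398 + \left(\frac{111}{12566} + \left(9 + \frac{1}{116}\right) \frac{1}{15540}\right)} = \sqrt{38398 + \left(\frac{111}{12566} + \frac{1045}{116} \cdot \frac{1}{15540}\right)} = \sqrt{38398 + \left(\frac{111}{12566} + \frac{209}{360528}\right)} = \sqrt{38398 + \frac{21322451}{2265197424}} = \sqrt{\frac{86979072009203}{2265197424}} = \frac{\sqrt{12314048116072321243317}}{566299356}$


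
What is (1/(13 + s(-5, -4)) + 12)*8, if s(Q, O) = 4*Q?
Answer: 664/7 ≈ 94.857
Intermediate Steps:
(1/(13 + s(-5, -4)) + 12)*8 = (1/(13 + 4*(-5)) + 12)*8 = (1/(13 - 20) + 12)*8 = (1/(-7) + 12)*8 = (-⅐ + 12)*8 = (83/7)*8 = 664/7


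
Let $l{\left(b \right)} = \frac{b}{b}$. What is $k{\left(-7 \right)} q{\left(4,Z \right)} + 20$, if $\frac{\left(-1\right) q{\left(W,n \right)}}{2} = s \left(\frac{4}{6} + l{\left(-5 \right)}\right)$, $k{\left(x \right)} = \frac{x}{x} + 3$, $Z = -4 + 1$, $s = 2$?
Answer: $- \frac{20}{3} \approx -6.6667$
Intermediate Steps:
$Z = -3$
$l{\left(b \right)} = 1$
$k{\left(x \right)} = 4$ ($k{\left(x \right)} = 1 + 3 = 4$)
$q{\left(W,n \right)} = - \frac{20}{3}$ ($q{\left(W,n \right)} = - 2 \cdot 2 \left(\frac{4}{6} + 1\right) = - 2 \cdot 2 \left(4 \cdot \frac{1}{6} + 1\right) = - 2 \cdot 2 \left(\frac{2}{3} + 1\right) = - 2 \cdot 2 \cdot \frac{5}{3} = \left(-2\right) \frac{10}{3} = - \frac{20}{3}$)
$k{\left(-7 \right)} q{\left(4,Z \right)} + 20 = 4 \left(- \frac{20}{3}\right) + 20 = - \frac{80}{3} + 20 = - \frac{20}{3}$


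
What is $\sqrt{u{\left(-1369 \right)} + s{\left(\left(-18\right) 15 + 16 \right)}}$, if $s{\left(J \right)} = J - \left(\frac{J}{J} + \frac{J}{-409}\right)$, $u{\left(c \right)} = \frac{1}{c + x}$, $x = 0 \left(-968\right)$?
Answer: $\frac{3 i \sqrt{6504371990}}{15133} \approx 15.988 i$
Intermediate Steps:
$x = 0$
$u{\left(c \right)} = \frac{1}{c}$ ($u{\left(c \right)} = \frac{1}{c + 0} = \frac{1}{c}$)
$s{\left(J \right)} = -1 + \frac{410 J}{409}$ ($s{\left(J \right)} = J - \left(1 + J \left(- \frac{1}{409}\right)\right) = J - \left(1 - \frac{J}{409}\right) = J + \left(-1 + \frac{J}{409}\right) = -1 + \frac{410 J}{409}$)
$\sqrt{u{\left(-1369 \right)} + s{\left(\left(-18\right) 15 + 16 \right)}} = \sqrt{\frac{1}{-1369} + \left(-1 + \frac{410 \left(\left(-18\right) 15 + 16\right)}{409}\right)} = \sqrt{- \frac{1}{1369} + \left(-1 + \frac{410 \left(-270 + 16\right)}{409}\right)} = \sqrt{- \frac{1}{1369} + \left(-1 + \frac{410}{409} \left(-254\right)\right)} = \sqrt{- \frac{1}{1369} - \frac{104549}{409}} = \sqrt{- \frac{143127990}{559921}} = \frac{3 i \sqrt{6504371990}}{15133}$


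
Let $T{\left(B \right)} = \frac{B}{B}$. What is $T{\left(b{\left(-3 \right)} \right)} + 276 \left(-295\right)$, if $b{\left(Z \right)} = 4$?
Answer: $-81419$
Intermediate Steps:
$T{\left(B \right)} = 1$
$T{\left(b{\left(-3 \right)} \right)} + 276 \left(-295\right) = 1 + 276 \left(-295\right) = 1 - 81420 = -81419$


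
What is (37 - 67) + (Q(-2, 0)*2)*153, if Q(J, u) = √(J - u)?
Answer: -30 + 306*I*√2 ≈ -30.0 + 432.75*I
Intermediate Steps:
(37 - 67) + (Q(-2, 0)*2)*153 = (37 - 67) + (√(-2 - 1*0)*2)*153 = -30 + (√(-2 + 0)*2)*153 = -30 + (√(-2)*2)*153 = -30 + ((I*√2)*2)*153 = -30 + (2*I*√2)*153 = -30 + 306*I*√2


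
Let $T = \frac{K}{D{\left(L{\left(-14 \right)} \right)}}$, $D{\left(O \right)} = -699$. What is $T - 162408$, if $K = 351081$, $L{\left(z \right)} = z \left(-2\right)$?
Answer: $- \frac{37958091}{233} \approx -1.6291 \cdot 10^{5}$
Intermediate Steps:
$L{\left(z \right)} = - 2 z$
$T = - \frac{117027}{233}$ ($T = \frac{351081}{-699} = 351081 \left(- \frac{1}{699}\right) = - \frac{117027}{233} \approx -502.26$)
$T - 162408 = - \frac{117027}{233} - 162408 = - \frac{37958091}{233}$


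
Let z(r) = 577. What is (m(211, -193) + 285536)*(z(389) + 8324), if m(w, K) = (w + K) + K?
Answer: 2539998261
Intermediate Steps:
m(w, K) = w + 2*K (m(w, K) = (K + w) + K = w + 2*K)
(m(211, -193) + 285536)*(z(389) + 8324) = ((211 + 2*(-193)) + 285536)*(577 + 8324) = ((211 - 386) + 285536)*8901 = (-175 + 285536)*8901 = 285361*8901 = 2539998261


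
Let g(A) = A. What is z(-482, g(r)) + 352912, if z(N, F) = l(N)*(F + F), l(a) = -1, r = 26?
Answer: 352860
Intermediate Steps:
z(N, F) = -2*F (z(N, F) = -(F + F) = -2*F)
z(-482, g(r)) + 352912 = -2*26 + 352912 = -52 + 352912 = 352860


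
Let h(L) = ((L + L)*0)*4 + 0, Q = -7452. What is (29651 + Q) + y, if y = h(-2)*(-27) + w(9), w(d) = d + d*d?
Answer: 22289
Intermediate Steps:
w(d) = d + d²
h(L) = 0 (h(L) = ((2*L)*0)*4 + 0 = 0*4 + 0 = 0 + 0 = 0)
y = 90 (y = 0*(-27) + 9*(1 + 9) = 0 + 9*10 = 0 + 90 = 90)
(29651 + Q) + y = (29651 - 7452) + 90 = 22199 + 90 = 22289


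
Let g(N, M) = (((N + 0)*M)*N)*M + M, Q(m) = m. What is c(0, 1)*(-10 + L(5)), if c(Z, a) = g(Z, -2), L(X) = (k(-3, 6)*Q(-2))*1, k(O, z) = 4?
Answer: 36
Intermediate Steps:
L(X) = -8 (L(X) = (4*(-2))*1 = -8*1 = -8)
g(N, M) = M + M**2*N**2 (g(N, M) = ((N*M)*N)*M + M = ((M*N)*N)*M + M = (M*N**2)*M + M = M**2*N**2 + M = M + M**2*N**2)
c(Z, a) = -2 + 4*Z**2 (c(Z, a) = -2*(1 - 2*Z**2) = -2 + 4*Z**2)
c(0, 1)*(-10 + L(5)) = (-2 + 4*0**2)*(-10 - 8) = (-2 + 4*0)*(-18) = (-2 + 0)*(-18) = -2*(-18) = 36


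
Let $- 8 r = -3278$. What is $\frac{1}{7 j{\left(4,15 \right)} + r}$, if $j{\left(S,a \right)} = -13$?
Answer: $\frac{4}{1275} \approx 0.0031373$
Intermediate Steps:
$r = \frac{1639}{4}$ ($r = \left(- \frac{1}{8}\right) \left(-3278\right) = \frac{1639}{4} \approx 409.75$)
$\frac{1}{7 j{\left(4,15 \right)} + r} = \frac{1}{7 \left(-13\right) + \frac{1639}{4}} = \frac{1}{-91 + \frac{1639}{4}} = \frac{1}{\frac{1275}{4}} = \frac{4}{1275}$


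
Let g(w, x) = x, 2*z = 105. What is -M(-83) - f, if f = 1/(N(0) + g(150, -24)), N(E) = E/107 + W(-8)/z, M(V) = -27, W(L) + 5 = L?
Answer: 68847/2546 ≈ 27.041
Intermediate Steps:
z = 105/2 (z = (1/2)*105 = 105/2 ≈ 52.500)
W(L) = -5 + L
N(E) = -26/105 + E/107 (N(E) = E/107 + (-5 - 8)/(105/2) = E*(1/107) - 13*2/105 = E/107 - 26/105 = -26/105 + E/107)
f = -105/2546 (f = 1/((-26/105 + (1/107)*0) - 24) = 1/((-26/105 + 0) - 24) = 1/(-26/105 - 24) = 1/(-2546/105) = -105/2546 ≈ -0.041241)
-M(-83) - f = -1*(-27) - 1*(-105/2546) = 27 + 105/2546 = 68847/2546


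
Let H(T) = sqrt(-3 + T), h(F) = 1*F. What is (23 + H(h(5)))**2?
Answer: (23 + sqrt(2))**2 ≈ 596.05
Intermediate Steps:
h(F) = F
(23 + H(h(5)))**2 = (23 + sqrt(-3 + 5))**2 = (23 + sqrt(2))**2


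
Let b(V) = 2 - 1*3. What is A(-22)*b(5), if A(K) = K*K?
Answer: -484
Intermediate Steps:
A(K) = K²
b(V) = -1 (b(V) = 2 - 3 = -1)
A(-22)*b(5) = (-22)²*(-1) = 484*(-1) = -484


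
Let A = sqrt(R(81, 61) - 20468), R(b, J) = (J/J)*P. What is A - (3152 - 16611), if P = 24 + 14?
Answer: 13459 + 3*I*sqrt(2270) ≈ 13459.0 + 142.93*I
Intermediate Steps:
P = 38
R(b, J) = 38 (R(b, J) = (J/J)*38 = 1*38 = 38)
A = 3*I*sqrt(2270) (A = sqrt(38 - 20468) = sqrt(-20430) = 3*I*sqrt(2270) ≈ 142.93*I)
A - (3152 - 16611) = 3*I*sqrt(2270) - (3152 - 16611) = 3*I*sqrt(2270) - 1*(-13459) = 3*I*sqrt(2270) + 13459 = 13459 + 3*I*sqrt(2270)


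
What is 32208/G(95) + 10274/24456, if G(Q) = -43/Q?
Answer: -37414524389/525804 ≈ -71157.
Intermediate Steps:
32208/G(95) + 10274/24456 = 32208/((-43/95)) + 10274/24456 = 32208/((-43*1/95)) + 10274*(1/24456) = 32208/(-43/95) + 5137/12228 = 32208*(-95/43) + 5137/12228 = -3059760/43 + 5137/12228 = -37414524389/525804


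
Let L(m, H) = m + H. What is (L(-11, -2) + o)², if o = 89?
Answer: 5776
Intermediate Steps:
L(m, H) = H + m
(L(-11, -2) + o)² = ((-2 - 11) + 89)² = (-13 + 89)² = 76² = 5776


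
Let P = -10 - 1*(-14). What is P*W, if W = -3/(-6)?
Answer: 2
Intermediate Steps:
P = 4 (P = -10 + 14 = 4)
W = ½ (W = -3*(-⅙) = ½ ≈ 0.50000)
P*W = 4*(½) = 2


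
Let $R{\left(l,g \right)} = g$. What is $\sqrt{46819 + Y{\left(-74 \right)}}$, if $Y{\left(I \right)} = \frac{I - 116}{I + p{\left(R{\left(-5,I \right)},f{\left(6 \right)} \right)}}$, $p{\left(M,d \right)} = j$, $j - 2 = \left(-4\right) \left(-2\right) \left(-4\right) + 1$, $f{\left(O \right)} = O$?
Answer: $\frac{\sqrt{496722341}}{103} \approx 216.38$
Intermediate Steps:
$j = -29$ ($j = 2 + \left(\left(-4\right) \left(-2\right) \left(-4\right) + 1\right) = 2 + \left(8 \left(-4\right) + 1\right) = 2 + \left(-32 + 1\right) = 2 - 31 = -29$)
$p{\left(M,d \right)} = -29$
$Y{\left(I \right)} = \frac{-116 + I}{-29 + I}$ ($Y{\left(I \right)} = \frac{I - 116}{I - 29} = \frac{-116 + I}{-29 + I}$)
$\sqrt{46819 + Y{\left(-74 \right)}} = \sqrt{46819 + \frac{-116 - 74}{-29 - 74}} = \sqrt{46819 + \frac{1}{-103} \left(-190\right)} = \sqrt{46819 - - \frac{190}{103}} = \sqrt{46819 + \frac{190}{103}} = \sqrt{\frac{4822547}{103}} = \frac{\sqrt{496722341}}{103}$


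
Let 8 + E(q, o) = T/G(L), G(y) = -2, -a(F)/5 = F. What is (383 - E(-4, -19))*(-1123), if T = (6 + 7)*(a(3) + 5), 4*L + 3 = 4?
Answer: -366098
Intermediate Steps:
L = 1/4 (L = -3/4 + (1/4)*4 = -3/4 + 1 = 1/4 ≈ 0.25000)
a(F) = -5*F
T = -130 (T = (6 + 7)*(-5*3 + 5) = 13*(-15 + 5) = 13*(-10) = -130)
E(q, o) = 57 (E(q, o) = -8 - 130/(-2) = -8 - 130*(-1/2) = -8 + 65 = 57)
(383 - E(-4, -19))*(-1123) = (383 - 1*57)*(-1123) = (383 - 57)*(-1123) = 326*(-1123) = -366098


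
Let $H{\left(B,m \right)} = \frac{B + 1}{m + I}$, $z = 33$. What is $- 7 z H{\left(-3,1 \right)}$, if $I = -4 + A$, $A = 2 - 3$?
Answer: $- \frac{231}{2} \approx -115.5$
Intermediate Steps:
$A = -1$ ($A = 2 - 3 = -1$)
$I = -5$ ($I = -4 - 1 = -5$)
$H{\left(B,m \right)} = \frac{1 + B}{-5 + m}$ ($H{\left(B,m \right)} = \frac{B + 1}{m - 5} = \frac{1 + B}{-5 + m}$)
$- 7 z H{\left(-3,1 \right)} = \left(-7\right) 33 \frac{1 - 3}{-5 + 1} = - 231 \frac{1}{-4} \left(-2\right) = - 231 \left(\left(- \frac{1}{4}\right) \left(-2\right)\right) = \left(-231\right) \frac{1}{2} = - \frac{231}{2}$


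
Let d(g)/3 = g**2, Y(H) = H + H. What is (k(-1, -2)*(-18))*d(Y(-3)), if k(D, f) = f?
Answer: 3888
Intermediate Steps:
Y(H) = 2*H
d(g) = 3*g**2
(k(-1, -2)*(-18))*d(Y(-3)) = (-2*(-18))*(3*(2*(-3))**2) = 36*(3*(-6)**2) = 36*(3*36) = 36*108 = 3888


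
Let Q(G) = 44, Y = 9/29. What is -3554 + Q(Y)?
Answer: -3510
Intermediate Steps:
Y = 9/29 (Y = 9*(1/29) = 9/29 ≈ 0.31034)
-3554 + Q(Y) = -3554 + 44 = -3510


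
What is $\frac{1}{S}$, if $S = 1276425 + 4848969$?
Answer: $\frac{1}{6125394} \approx 1.6325 \cdot 10^{-7}$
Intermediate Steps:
$S = 6125394$
$\frac{1}{S} = \frac{1}{6125394}$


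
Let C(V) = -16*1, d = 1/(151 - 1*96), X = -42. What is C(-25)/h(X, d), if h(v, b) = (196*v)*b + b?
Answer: 880/8231 ≈ 0.10691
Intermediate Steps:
d = 1/55 (d = 1/(151 - 96) = 1/55 ≈ 0.018182)
h(v, b) = b + 196*b*v (h(v, b) = 196*b*v + b = b + 196*b*v)
C(V) = -16
C(-25)/h(X, d) = -16*55/(1 + 196*(-42)) = -16*55/(1 - 8232) = -16/((1/55)*(-8231)) = -16/(-8231/55) = -16*(-55/8231) = 880/8231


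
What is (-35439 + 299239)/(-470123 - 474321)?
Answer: -65950/236111 ≈ -0.27932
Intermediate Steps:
(-35439 + 299239)/(-470123 - 474321) = 263800/(-944444) = 263800*(-1/944444) = -65950/236111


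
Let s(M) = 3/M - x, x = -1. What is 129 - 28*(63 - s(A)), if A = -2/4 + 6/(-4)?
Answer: -1649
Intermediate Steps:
A = -2 (A = -2*¼ + 6*(-¼) = -½ - 3/2 = -2)
s(M) = 1 + 3/M (s(M) = 3/M - 1*(-1) = 3/M + 1 = 1 + 3/M)
129 - 28*(63 - s(A)) = 129 - 28*(63 - (3 - 2)/(-2)) = 129 - 28*(63 - (-1)/2) = 129 - 28*(63 - 1*(-½)) = 129 - 28*(63 + ½) = 129 - 28*127/2 = 129 - 1778 = -1649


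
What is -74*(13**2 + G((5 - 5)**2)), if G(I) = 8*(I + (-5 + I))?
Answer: -9546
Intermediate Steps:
G(I) = -40 + 16*I (G(I) = 8*(-5 + 2*I) = -40 + 16*I)
-74*(13**2 + G((5 - 5)**2)) = -74*(13**2 + (-40 + 16*(5 - 5)**2)) = -74*(169 + (-40 + 16*0**2)) = -74*(169 + (-40 + 16*0)) = -74*(169 + (-40 + 0)) = -74*(169 - 40) = -74*129 = -9546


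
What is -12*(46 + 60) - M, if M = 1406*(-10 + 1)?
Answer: 11382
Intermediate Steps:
M = -12654 (M = 1406*(-9) = -12654)
-12*(46 + 60) - M = -12*(46 + 60) - 1*(-12654) = -12*106 + 12654 = -1272 + 12654 = 11382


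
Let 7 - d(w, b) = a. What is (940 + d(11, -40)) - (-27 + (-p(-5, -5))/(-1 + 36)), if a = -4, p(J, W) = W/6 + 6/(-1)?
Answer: 205339/210 ≈ 977.80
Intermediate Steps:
p(J, W) = -6 + W/6 (p(J, W) = W*(⅙) + 6*(-1) = W/6 - 6 = -6 + W/6)
d(w, b) = 11 (d(w, b) = 7 - 1*(-4) = 7 + 4 = 11)
(940 + d(11, -40)) - (-27 + (-p(-5, -5))/(-1 + 36)) = (940 + 11) - (-27 + (-(-6 + (⅙)*(-5)))/(-1 + 36)) = 951 - (-27 + (-(-6 - ⅚))/35) = 951 - (-27 + (-1*(-41/6))/35) = 951 - (-27 + (1/35)*(41/6)) = 951 - (-27 + 41/210) = 951 - 1*(-5629/210) = 951 + 5629/210 = 205339/210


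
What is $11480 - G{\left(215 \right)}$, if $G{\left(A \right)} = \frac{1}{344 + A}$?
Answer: $\frac{6417319}{559} \approx 11480.0$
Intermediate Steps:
$11480 - G{\left(215 \right)} = 11480 - \frac{1}{344 + 215} = 11480 - \frac{1}{559} = \frac{6417319}{559}$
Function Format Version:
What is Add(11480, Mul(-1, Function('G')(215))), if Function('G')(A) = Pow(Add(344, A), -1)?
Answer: Rational(6417319, 559) ≈ 11480.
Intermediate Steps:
Add(11480, Mul(-1, Function('G')(215))) = Add(11480, Mul(-1, Pow(Add(344, 215), -1))) = Add(11480, Mul(-1, Pow(559, -1))) = Add(11480, Mul(-1, Rational(1, 559))) = Add(11480, Rational(-1, 559)) = Rational(6417319, 559)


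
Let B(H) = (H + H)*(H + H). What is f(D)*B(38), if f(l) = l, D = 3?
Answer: 17328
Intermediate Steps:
B(H) = 4*H² (B(H) = (2*H)*(2*H) = 4*H²)
f(D)*B(38) = 3*(4*38²) = 3*(4*1444) = 3*5776 = 17328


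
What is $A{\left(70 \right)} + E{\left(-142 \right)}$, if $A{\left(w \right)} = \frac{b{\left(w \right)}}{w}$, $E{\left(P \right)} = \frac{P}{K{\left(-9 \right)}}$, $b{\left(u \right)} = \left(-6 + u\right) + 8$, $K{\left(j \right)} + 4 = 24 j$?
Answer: $\frac{1289}{770} \approx 1.674$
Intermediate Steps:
$K{\left(j \right)} = -4 + 24 j$
$b{\left(u \right)} = 2 + u$
$E{\left(P \right)} = - \frac{P}{220}$ ($E{\left(P \right)} = \frac{P}{-4 + 24 \left(-9\right)} = \frac{P}{-4 - 216} = \frac{P}{-220} = P \left(- \frac{1}{220}\right) = - \frac{P}{220}$)
$A{\left(w \right)} = \frac{2 + w}{w}$
$A{\left(70 \right)} + E{\left(-142 \right)} = \frac{2 + 70}{70} - - \frac{71}{110} = \frac{1}{70} \cdot 72 + \frac{71}{110} = \frac{36}{35} + \frac{71}{110} = \frac{1289}{770}$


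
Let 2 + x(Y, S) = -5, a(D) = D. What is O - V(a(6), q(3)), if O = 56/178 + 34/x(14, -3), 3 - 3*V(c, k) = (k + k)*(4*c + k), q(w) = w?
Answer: 30189/623 ≈ 48.457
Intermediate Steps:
x(Y, S) = -7 (x(Y, S) = -2 - 5 = -7)
V(c, k) = 1 - 2*k*(k + 4*c)/3 (V(c, k) = 1 - (k + k)*(4*c + k)/3 = 1 - 2*k*(k + 4*c)/3)
O = -2830/623 (O = 56/178 + 34/(-7) = 56*(1/178) + 34*(-1/7) = 28/89 - 34/7 = -2830/623 ≈ -4.5425)
O - V(a(6), q(3)) = -2830/623 - (1 - 2/3*3**2 - 8/3*6*3) = -2830/623 - (1 - 2/3*9 - 48) = -2830/623 - (1 - 6 - 48) = -2830/623 - 1*(-53) = -2830/623 + 53 = 30189/623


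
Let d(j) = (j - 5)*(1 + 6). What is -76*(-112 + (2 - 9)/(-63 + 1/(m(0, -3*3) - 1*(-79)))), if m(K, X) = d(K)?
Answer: 23563344/2771 ≈ 8503.5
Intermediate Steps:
d(j) = -35 + 7*j (d(j) = (-5 + j)*7 = -35 + 7*j)
m(K, X) = -35 + 7*K
-76*(-112 + (2 - 9)/(-63 + 1/(m(0, -3*3) - 1*(-79)))) = -76*(-112 + (2 - 9)/(-63 + 1/((-35 + 7*0) - 1*(-79)))) = -76*(-112 - 7/(-63 + 1/((-35 + 0) + 79))) = -76*(-112 - 7/(-63 + 1/(-35 + 79))) = -76*(-112 - 7/(-63 + 1/44)) = -76*(-112 - 7/(-2771/44)) = -76*(-112 - 7*(-44/2771)) = -76*(-112 + 308/2771) = -76*(-310044/2771) = 23563344/2771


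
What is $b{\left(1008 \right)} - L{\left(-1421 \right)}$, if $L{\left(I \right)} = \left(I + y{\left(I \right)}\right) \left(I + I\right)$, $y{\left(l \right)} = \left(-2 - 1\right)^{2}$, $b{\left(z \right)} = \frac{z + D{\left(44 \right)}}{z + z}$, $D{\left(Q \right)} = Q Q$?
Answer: $- \frac{252812860}{63} \approx -4.0129 \cdot 10^{6}$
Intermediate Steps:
$D{\left(Q \right)} = Q^{2}$
$b{\left(z \right)} = \frac{1936 + z}{2 z}$ ($b{\left(z \right)} = \frac{z + 44^{2}}{z + z} = \frac{z + 1936}{2 z} = \left(1936 + z\right) \frac{1}{2 z} = \frac{1936 + z}{2 z}$)
$y{\left(l \right)} = 9$ ($y{\left(l \right)} = \left(-3\right)^{2} = 9$)
$L{\left(I \right)} = 2 I \left(9 + I\right)$ ($L{\left(I \right)} = \left(I + 9\right) \left(I + I\right) = \left(9 + I\right) 2 I = 2 I \left(9 + I\right)$)
$b{\left(1008 \right)} - L{\left(-1421 \right)} = \frac{1936 + 1008}{2 \cdot 1008} - 2 \left(-1421\right) \left(9 - 1421\right) = \frac{1}{2} \cdot \frac{1}{1008} \cdot 2944 - 2 \left(-1421\right) \left(-1412\right) = \frac{92}{63} - 4012904 = - \frac{252812860}{63}$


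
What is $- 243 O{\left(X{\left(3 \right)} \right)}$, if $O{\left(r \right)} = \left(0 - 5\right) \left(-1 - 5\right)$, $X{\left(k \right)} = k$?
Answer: $-7290$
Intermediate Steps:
$O{\left(r \right)} = 30$ ($O{\left(r \right)} = \left(-5\right) \left(-6\right) = 30$)
$- 243 O{\left(X{\left(3 \right)} \right)} = \left(-243\right) 30 = -7290$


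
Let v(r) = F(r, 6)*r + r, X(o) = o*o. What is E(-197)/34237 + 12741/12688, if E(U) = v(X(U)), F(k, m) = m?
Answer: 554724823/62057008 ≈ 8.9389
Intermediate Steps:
X(o) = o**2
v(r) = 7*r (v(r) = 6*r + r = 7*r)
E(U) = 7*U**2
E(-197)/34237 + 12741/12688 = (7*(-197)**2)/34237 + 12741/12688 = (7*38809)*(1/34237) + 12741*(1/12688) = 271663*(1/34237) + 12741/12688 = 38809/4891 + 12741/12688 = 554724823/62057008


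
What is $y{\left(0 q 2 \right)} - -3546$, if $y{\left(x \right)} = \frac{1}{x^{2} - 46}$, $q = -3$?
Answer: $\frac{163115}{46} \approx 3546.0$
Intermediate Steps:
$y{\left(x \right)} = \frac{1}{-46 + x^{2}}$
$y{\left(0 q 2 \right)} - -3546 = \frac{1}{-46 + \left(0 \left(-3\right) 2\right)^{2}} - -3546 = \frac{1}{-46 + \left(0 \cdot 2\right)^{2}} + 3546 = \frac{1}{-46 + 0^{2}} + 3546 = \frac{1}{-46 + 0} + 3546 = \frac{1}{-46} + 3546 = - \frac{1}{46} + 3546 = \frac{163115}{46}$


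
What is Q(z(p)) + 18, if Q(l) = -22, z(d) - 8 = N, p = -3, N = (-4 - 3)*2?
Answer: -4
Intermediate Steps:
N = -14 (N = -7*2 = -14)
z(d) = -6 (z(d) = 8 - 14 = -6)
Q(z(p)) + 18 = -22 + 18 = -4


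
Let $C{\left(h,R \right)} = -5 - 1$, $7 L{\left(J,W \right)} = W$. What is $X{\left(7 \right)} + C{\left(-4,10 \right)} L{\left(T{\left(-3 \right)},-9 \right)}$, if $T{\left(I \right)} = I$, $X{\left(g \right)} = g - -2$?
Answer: $\frac{117}{7} \approx 16.714$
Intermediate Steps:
$X{\left(g \right)} = 2 + g$ ($X{\left(g \right)} = g + 2 = 2 + g$)
$L{\left(J,W \right)} = \frac{W}{7}$
$C{\left(h,R \right)} = -6$ ($C{\left(h,R \right)} = -5 - 1 = -6$)
$X{\left(7 \right)} + C{\left(-4,10 \right)} L{\left(T{\left(-3 \right)},-9 \right)} = \left(2 + 7\right) - 6 \cdot \frac{1}{7} \left(-9\right) = 9 - - \frac{54}{7} = 9 + \frac{54}{7} = \frac{117}{7}$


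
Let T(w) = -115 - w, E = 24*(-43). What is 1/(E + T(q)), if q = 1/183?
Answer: -183/209902 ≈ -0.00087184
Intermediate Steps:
E = -1032
q = 1/183 ≈ 0.0054645
1/(E + T(q)) = 1/(-1032 + (-115 - 1*1/183)) = 1/(-1032 + (-115 - 1/183)) = 1/(-1032 - 21046/183) = 1/(-209902/183) = -183/209902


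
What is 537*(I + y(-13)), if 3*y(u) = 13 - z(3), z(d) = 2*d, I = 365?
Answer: 197258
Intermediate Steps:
y(u) = 7/3 (y(u) = (13 - 2*3)/3 = (13 - 1*6)/3 = (13 - 6)/3 = (1/3)*7 = 7/3)
537*(I + y(-13)) = 537*(365 + 7/3) = 537*(1102/3) = 197258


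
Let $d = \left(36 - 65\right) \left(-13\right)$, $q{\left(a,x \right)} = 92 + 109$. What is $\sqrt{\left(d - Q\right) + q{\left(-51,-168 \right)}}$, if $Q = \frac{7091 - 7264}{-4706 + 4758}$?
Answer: $\frac{\sqrt{392977}}{26} \approx 24.111$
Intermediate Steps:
$q{\left(a,x \right)} = 201$
$Q = - \frac{173}{52} \approx -3.3269$
$d = 377$ ($d = \left(-29\right) \left(-13\right) = 377$)
$\sqrt{\left(d - Q\right) + q{\left(-51,-168 \right)}} = \sqrt{\left(377 - - \frac{173}{52}\right) + 201} = \sqrt{\left(377 + \frac{173}{52}\right) + 201} = \sqrt{\frac{19777}{52} + 201} = \sqrt{\frac{30229}{52}} = \frac{\sqrt{392977}}{26}$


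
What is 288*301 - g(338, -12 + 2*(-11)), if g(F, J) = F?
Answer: 86350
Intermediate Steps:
288*301 - g(338, -12 + 2*(-11)) = 288*301 - 1*338 = 86688 - 338 = 86350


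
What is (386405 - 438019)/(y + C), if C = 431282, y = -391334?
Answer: -25807/19974 ≈ -1.2920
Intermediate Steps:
(386405 - 438019)/(y + C) = (386405 - 438019)/(-391334 + 431282) = -51614/39948 = -51614*1/39948 = -25807/19974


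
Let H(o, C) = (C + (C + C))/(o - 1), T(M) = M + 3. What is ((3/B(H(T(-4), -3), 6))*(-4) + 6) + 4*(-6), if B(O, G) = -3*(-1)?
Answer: -22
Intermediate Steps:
T(M) = 3 + M
H(o, C) = 3*C/(-1 + o) (H(o, C) = (C + 2*C)/(-1 + o) = (3*C)/(-1 + o) = 3*C/(-1 + o))
B(O, G) = 3
((3/B(H(T(-4), -3), 6))*(-4) + 6) + 4*(-6) = ((3/3)*(-4) + 6) + 4*(-6) = ((3*(1/3))*(-4) + 6) - 24 = (1*(-4) + 6) - 24 = (-4 + 6) - 24 = 2 - 24 = -22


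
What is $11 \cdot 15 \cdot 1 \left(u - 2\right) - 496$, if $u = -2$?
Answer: $-1156$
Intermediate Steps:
$11 \cdot 15 \cdot 1 \left(u - 2\right) - 496 = 11 \cdot 15 \cdot 1 \left(-2 - 2\right) - 496 = 165 \cdot 1 \left(-4\right) - 496 = 165 \left(-4\right) - 496 = -660 - 496 = -1156$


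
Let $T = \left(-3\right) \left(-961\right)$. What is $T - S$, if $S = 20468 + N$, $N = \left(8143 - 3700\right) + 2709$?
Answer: $-24737$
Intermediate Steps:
$N = 7152$ ($N = 4443 + 2709 = 7152$)
$T = 2883$
$S = 27620$ ($S = 20468 + 7152 = 27620$)
$T - S = 2883 - 27620 = -24737$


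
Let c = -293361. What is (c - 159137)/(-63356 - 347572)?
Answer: 226249/205464 ≈ 1.1012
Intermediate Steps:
(c - 159137)/(-63356 - 347572) = (-293361 - 159137)/(-63356 - 347572) = -452498/(-410928) = -452498*(-1/410928) = 226249/205464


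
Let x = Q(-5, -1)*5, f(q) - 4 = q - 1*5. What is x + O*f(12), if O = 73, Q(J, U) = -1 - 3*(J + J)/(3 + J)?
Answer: 723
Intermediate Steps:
Q(J, U) = -1 - 6*J/(3 + J) (Q(J, U) = -1 - 3*2*J/(3 + J) = -1 - 6*J/(3 + J))
f(q) = -1 + q (f(q) = 4 + (q - 1*5) = 4 + (q - 5) = 4 + (-5 + q) = -1 + q)
x = -80 (x = ((-3 - 7*(-5))/(3 - 5))*5 = ((-3 + 35)/(-2))*5 = -1/2*32*5 = -16*5 = -80)
x + O*f(12) = -80 + 73*(-1 + 12) = -80 + 73*11 = -80 + 803 = 723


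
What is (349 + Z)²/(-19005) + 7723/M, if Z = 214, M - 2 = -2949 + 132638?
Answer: -40961250964/2464777455 ≈ -16.619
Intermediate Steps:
M = 129691 (M = 2 + (-2949 + 132638) = 2 + 129689 = 129691)
(349 + Z)²/(-19005) + 7723/M = (349 + 214)²/(-19005) + 7723/129691 = 563²*(-1/19005) + 7723*(1/129691) = 316969*(-1/19005) + 7723/129691 = -316969/19005 + 7723/129691 = -40961250964/2464777455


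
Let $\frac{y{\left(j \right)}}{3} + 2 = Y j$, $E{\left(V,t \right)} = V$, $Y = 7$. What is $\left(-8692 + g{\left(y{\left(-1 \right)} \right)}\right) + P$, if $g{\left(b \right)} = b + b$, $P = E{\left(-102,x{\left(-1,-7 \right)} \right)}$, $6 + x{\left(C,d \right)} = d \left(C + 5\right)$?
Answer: $-8848$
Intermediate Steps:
$x{\left(C,d \right)} = -6 + d \left(5 + C\right)$ ($x{\left(C,d \right)} = -6 + d \left(C + 5\right) = -6 + d \left(5 + C\right)$)
$P = -102$
$y{\left(j \right)} = -6 + 21 j$ ($y{\left(j \right)} = -6 + 3 \cdot 7 j = -6 + 21 j$)
$g{\left(b \right)} = 2 b$
$\left(-8692 + g{\left(y{\left(-1 \right)} \right)}\right) + P = \left(-8692 + 2 \left(-6 + 21 \left(-1\right)\right)\right) - 102 = \left(-8692 + 2 \left(-6 - 21\right)\right) - 102 = \left(-8692 + 2 \left(-27\right)\right) - 102 = \left(-8692 - 54\right) - 102 = -8746 - 102 = -8848$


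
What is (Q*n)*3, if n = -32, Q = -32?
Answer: 3072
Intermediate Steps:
(Q*n)*3 = -32*(-32)*3 = 1024*3 = 3072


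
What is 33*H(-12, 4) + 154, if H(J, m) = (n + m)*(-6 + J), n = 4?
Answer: -4598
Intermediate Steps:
H(J, m) = (-6 + J)*(4 + m) (H(J, m) = (4 + m)*(-6 + J) = (-6 + J)*(4 + m))
33*H(-12, 4) + 154 = 33*(-24 - 6*4 + 4*(-12) - 12*4) + 154 = 33*(-24 - 24 - 48 - 48) + 154 = 33*(-144) + 154 = -4752 + 154 = -4598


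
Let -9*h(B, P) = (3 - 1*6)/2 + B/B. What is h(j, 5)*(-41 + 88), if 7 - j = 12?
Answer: 47/18 ≈ 2.6111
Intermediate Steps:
j = -5 (j = 7 - 1*12 = 7 - 12 = -5)
h(B, P) = 1/18 (h(B, P) = -((3 - 1*6)/2 + B/B)/9 = -((3 - 6)*(½) + 1)/9 = -(-3*½ + 1)/9 = -(-3/2 + 1)/9 = -⅑*(-½) = 1/18)
h(j, 5)*(-41 + 88) = (-41 + 88)/18 = (1/18)*47 = 47/18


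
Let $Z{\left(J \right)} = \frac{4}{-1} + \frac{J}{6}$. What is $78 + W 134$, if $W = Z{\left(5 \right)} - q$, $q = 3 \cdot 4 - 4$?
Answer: $- \frac{4255}{3} \approx -1418.3$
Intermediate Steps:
$Z{\left(J \right)} = -4 + \frac{J}{6}$ ($Z{\left(J \right)} = 4 \left(-1\right) + J \frac{1}{6} = -4 + \frac{J}{6}$)
$q = 8$ ($q = 12 - 4 = 8$)
$W = - \frac{67}{6}$ ($W = \left(-4 + \frac{1}{6} \cdot 5\right) - 8 = \left(-4 + \frac{5}{6}\right) - 8 = - \frac{19}{6} - 8 = - \frac{67}{6} \approx -11.167$)
$78 + W 134 = 78 - \frac{4489}{3} = - \frac{4255}{3}$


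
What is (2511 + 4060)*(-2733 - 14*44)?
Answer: -22006279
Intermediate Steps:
(2511 + 4060)*(-2733 - 14*44) = 6571*(-2733 - 616) = 6571*(-3349) = -22006279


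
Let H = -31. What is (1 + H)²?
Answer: 900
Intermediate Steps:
(1 + H)² = (1 - 31)² = (-30)² = 900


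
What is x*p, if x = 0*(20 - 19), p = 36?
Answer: 0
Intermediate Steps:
x = 0 (x = 0*1 = 0)
x*p = 0*36 = 0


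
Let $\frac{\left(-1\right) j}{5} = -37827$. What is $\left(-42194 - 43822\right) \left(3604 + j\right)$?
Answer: $-16578637824$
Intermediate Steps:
$j = 189135$ ($j = \left(-5\right) \left(-37827\right) = 189135$)
$\left(-42194 - 43822\right) \left(3604 + j\right) = \left(-42194 - 43822\right) \left(3604 + 189135\right) = \left(-86016\right) 192739 = -16578637824$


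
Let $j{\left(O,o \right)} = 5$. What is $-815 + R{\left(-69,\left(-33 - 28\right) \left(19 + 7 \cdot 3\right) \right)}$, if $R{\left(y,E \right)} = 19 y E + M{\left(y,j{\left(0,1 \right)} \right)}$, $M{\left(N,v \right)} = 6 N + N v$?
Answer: $3197266$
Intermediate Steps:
$R{\left(y,E \right)} = 11 y + 19 E y$ ($R{\left(y,E \right)} = 19 y E + y \left(6 + 5\right) = 19 E y + y 11 = 19 E y + 11 y = 11 y + 19 E y$)
$-815 + R{\left(-69,\left(-33 - 28\right) \left(19 + 7 \cdot 3\right) \right)} = -815 - 69 \left(11 + 19 \left(-33 - 28\right) \left(19 + 7 \cdot 3\right)\right) = -815 - 69 \left(11 + 19 \left(- 61 \left(19 + 21\right)\right)\right) = -815 - 69 \left(11 + 19 \left(\left(-61\right) 40\right)\right) = -815 - 69 \left(11 + 19 \left(-2440\right)\right) = -815 - 69 \left(11 - 46360\right) = -815 - -3198081 = -815 + 3198081 = 3197266$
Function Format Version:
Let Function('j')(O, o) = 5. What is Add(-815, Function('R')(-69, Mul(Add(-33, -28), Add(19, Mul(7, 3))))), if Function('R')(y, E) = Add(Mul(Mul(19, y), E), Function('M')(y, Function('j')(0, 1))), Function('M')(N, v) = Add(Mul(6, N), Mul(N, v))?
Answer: 3197266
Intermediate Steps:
Function('R')(y, E) = Add(Mul(11, y), Mul(19, E, y)) (Function('R')(y, E) = Add(Mul(Mul(19, y), E), Mul(y, Add(6, 5))) = Add(Mul(19, E, y), Mul(y, 11)) = Add(Mul(19, E, y), Mul(11, y)) = Add(Mul(11, y), Mul(19, E, y)))
Add(-815, Function('R')(-69, Mul(Add(-33, -28), Add(19, Mul(7, 3))))) = Add(-815, Mul(-69, Add(11, Mul(19, Mul(Add(-33, -28), Add(19, Mul(7, 3))))))) = Add(-815, Mul(-69, Add(11, Mul(19, Mul(-61, Add(19, 21)))))) = Add(-815, Mul(-69, Add(11, Mul(19, Mul(-61, 40))))) = Add(-815, Mul(-69, Add(11, Mul(19, -2440)))) = Add(-815, Mul(-69, Add(11, -46360))) = Add(-815, Mul(-69, -46349)) = Add(-815, 3198081) = 3197266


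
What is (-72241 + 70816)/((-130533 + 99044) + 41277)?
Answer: -1425/9788 ≈ -0.14559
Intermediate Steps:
(-72241 + 70816)/((-130533 + 99044) + 41277) = -1425/(-31489 + 41277) = -1425/9788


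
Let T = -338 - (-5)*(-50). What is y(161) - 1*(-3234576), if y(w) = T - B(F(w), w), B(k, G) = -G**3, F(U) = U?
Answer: 7407269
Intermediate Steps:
T = -588 (T = -338 - 1*250 = -338 - 250 = -588)
y(w) = -588 + w**3 (y(w) = -588 - (-1)*w**3 = -588 + w**3)
y(161) - 1*(-3234576) = (-588 + 161**3) - 1*(-3234576) = (-588 + 4173281) + 3234576 = 4172693 + 3234576 = 7407269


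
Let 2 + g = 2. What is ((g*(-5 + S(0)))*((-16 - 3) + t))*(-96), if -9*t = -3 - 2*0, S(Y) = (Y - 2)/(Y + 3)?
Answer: 0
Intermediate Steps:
S(Y) = (-2 + Y)/(3 + Y)
g = 0 (g = -2 + 2 = 0)
t = 1/3 (t = -(-3 - 2*0)/9 = -(-3 + 0)/9 = -1/9*(-3) = 1/3 ≈ 0.33333)
((g*(-5 + S(0)))*((-16 - 3) + t))*(-96) = ((0*(-5 + (-2 + 0)/(3 + 0)))*((-16 - 3) + 1/3))*(-96) = ((0*(-5 - 2/3))*(-19 + 1/3))*(-96) = ((0*(-5 + (1/3)*(-2)))*(-56/3))*(-96) = ((0*(-5 - 2/3))*(-56/3))*(-96) = ((0*(-17/3))*(-56/3))*(-96) = (0*(-56/3))*(-96) = 0*(-96) = 0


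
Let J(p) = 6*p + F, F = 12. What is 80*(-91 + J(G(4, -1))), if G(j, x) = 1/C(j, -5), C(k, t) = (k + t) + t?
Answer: -6400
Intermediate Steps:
C(k, t) = k + 2*t
G(j, x) = 1/(-10 + j) (G(j, x) = 1/(j + 2*(-5)) = 1/(j - 10) = 1/(-10 + j))
J(p) = 12 + 6*p (J(p) = 6*p + 12 = 12 + 6*p)
80*(-91 + J(G(4, -1))) = 80*(-91 + (12 + 6/(-10 + 4))) = 80*(-91 + (12 + 6/(-6))) = 80*(-91 + (12 + 6*(-⅙))) = 80*(-91 + (12 - 1)) = 80*(-91 + 11) = 80*(-80) = -6400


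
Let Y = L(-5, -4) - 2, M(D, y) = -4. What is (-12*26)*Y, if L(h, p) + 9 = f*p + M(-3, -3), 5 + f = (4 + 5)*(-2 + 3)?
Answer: 9672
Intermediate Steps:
f = 4 (f = -5 + (4 + 5)*(-2 + 3) = -5 + 9*1 = -5 + 9 = 4)
L(h, p) = -13 + 4*p (L(h, p) = -9 + (4*p - 4) = -9 + (-4 + 4*p) = -13 + 4*p)
Y = -31 (Y = (-13 + 4*(-4)) - 2 = (-13 - 16) - 2 = -29 - 2 = -31)
(-12*26)*Y = -12*26*(-31) = -312*(-31) = 9672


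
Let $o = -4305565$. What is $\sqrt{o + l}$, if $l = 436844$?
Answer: $i \sqrt{3868721} \approx 1966.9 i$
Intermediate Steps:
$\sqrt{o + l} = \sqrt{-4305565 + 436844} = \sqrt{-3868721} = i \sqrt{3868721}$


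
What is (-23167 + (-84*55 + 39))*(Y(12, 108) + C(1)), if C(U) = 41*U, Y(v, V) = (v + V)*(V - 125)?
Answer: 55468252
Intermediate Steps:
Y(v, V) = (-125 + V)*(V + v) (Y(v, V) = (V + v)*(-125 + V) = (-125 + V)*(V + v))
(-23167 + (-84*55 + 39))*(Y(12, 108) + C(1)) = (-23167 + (-84*55 + 39))*((108² - 125*108 - 125*12 + 108*12) + 41*1) = (-23167 + (-4620 + 39))*((11664 - 13500 - 1500 + 1296) + 41) = (-23167 - 4581)*(-2040 + 41) = -27748*(-1999) = 55468252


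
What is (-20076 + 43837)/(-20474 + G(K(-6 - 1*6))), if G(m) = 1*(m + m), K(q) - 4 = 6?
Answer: -23761/20454 ≈ -1.1617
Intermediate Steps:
K(q) = 10 (K(q) = 4 + 6 = 10)
G(m) = 2*m (G(m) = 1*(2*m) = 2*m)
(-20076 + 43837)/(-20474 + G(K(-6 - 1*6))) = (-20076 + 43837)/(-20474 + 2*10) = 23761/(-20474 + 20) = 23761/(-20454) = 23761*(-1/20454) = -23761/20454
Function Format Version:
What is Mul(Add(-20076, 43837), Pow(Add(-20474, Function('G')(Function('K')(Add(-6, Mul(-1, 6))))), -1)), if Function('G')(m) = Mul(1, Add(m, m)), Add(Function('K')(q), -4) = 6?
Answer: Rational(-23761, 20454) ≈ -1.1617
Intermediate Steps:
Function('K')(q) = 10 (Function('K')(q) = Add(4, 6) = 10)
Function('G')(m) = Mul(2, m) (Function('G')(m) = Mul(1, Mul(2, m)) = Mul(2, m))
Mul(Add(-20076, 43837), Pow(Add(-20474, Function('G')(Function('K')(Add(-6, Mul(-1, 6))))), -1)) = Mul(Add(-20076, 43837), Pow(Add(-20474, Mul(2, 10)), -1)) = Mul(23761, Pow(Add(-20474, 20), -1)) = Mul(23761, Pow(-20454, -1)) = Mul(23761, Rational(-1, 20454)) = Rational(-23761, 20454)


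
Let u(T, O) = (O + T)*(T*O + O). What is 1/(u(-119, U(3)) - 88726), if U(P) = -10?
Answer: -1/240946 ≈ -4.1503e-6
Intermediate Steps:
u(T, O) = (O + T)*(O + O*T) (u(T, O) = (O + T)*(O*T + O) = (O + T)*(O + O*T))
1/(u(-119, U(3)) - 88726) = 1/(-10*(-10 - 119 + (-119)² - 10*(-119)) - 88726) = 1/(-10*(-10 - 119 + 14161 + 1190) - 88726) = 1/(-10*15222 - 88726) = 1/(-152220 - 88726) = 1/(-240946) = -1/240946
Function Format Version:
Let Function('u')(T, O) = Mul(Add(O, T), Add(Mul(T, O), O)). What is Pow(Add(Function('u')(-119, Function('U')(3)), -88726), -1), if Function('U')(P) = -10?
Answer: Rational(-1, 240946) ≈ -4.1503e-6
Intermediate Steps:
Function('u')(T, O) = Mul(Add(O, T), Add(O, Mul(O, T))) (Function('u')(T, O) = Mul(Add(O, T), Add(Mul(O, T), O)) = Mul(Add(O, T), Add(O, Mul(O, T))))
Pow(Add(Function('u')(-119, Function('U')(3)), -88726), -1) = Pow(Add(Mul(-10, Add(-10, -119, Pow(-119, 2), Mul(-10, -119))), -88726), -1) = Pow(Add(Mul(-10, Add(-10, -119, 14161, 1190)), -88726), -1) = Pow(Add(Mul(-10, 15222), -88726), -1) = Pow(Add(-152220, -88726), -1) = Pow(-240946, -1) = Rational(-1, 240946)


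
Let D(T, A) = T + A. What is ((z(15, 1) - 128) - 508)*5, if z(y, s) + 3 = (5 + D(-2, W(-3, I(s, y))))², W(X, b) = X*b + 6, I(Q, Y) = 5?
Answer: -3015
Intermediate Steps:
W(X, b) = 6 + X*b
D(T, A) = A + T
z(y, s) = 33 (z(y, s) = -3 + (5 + ((6 - 3*5) - 2))² = -3 + (5 + ((6 - 15) - 2))² = -3 + (5 + (-9 - 2))² = -3 + (5 - 11)² = -3 + (-6)² = -3 + 36 = 33)
((z(15, 1) - 128) - 508)*5 = ((33 - 128) - 508)*5 = (-95 - 508)*5 = -603*5 = -3015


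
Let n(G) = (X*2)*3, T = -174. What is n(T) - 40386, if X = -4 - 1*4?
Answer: -40434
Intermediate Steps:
X = -8 (X = -4 - 4 = -8)
n(G) = -48 (n(G) = -8*2*3 = -16*3 = -48)
n(T) - 40386 = -48 - 40386 = -40434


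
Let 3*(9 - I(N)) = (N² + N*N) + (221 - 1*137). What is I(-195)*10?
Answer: -253690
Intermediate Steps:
I(N) = -19 - 2*N²/3 (I(N) = 9 - ((N² + N*N) + (221 - 1*137))/3 = 9 - ((N² + N²) + (221 - 137))/3 = 9 - (2*N² + 84)/3 = 9 - (84 + 2*N²)/3 = 9 + (-28 - 2*N²/3) = -19 - 2*N²/3)
I(-195)*10 = (-19 - ⅔*(-195)²)*10 = (-19 - ⅔*38025)*10 = (-19 - 25350)*10 = -25369*10 = -253690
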